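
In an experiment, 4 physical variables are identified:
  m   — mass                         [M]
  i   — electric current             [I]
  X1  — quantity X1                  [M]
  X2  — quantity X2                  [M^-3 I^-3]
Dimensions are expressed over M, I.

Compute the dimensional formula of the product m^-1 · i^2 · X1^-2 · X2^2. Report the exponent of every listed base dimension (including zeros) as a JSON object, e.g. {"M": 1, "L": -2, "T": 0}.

{"M": -9, "I": -4}

Write exponents as rows M,I / cols m,i,X1,X2:
  M: [ 1  0  1 -3]
  I: [ 0  1  0 -3]
  [M]: (-1)·1+(2)·0+(-2)·1+(2)·-3 = -9
  [I]: (-1)·0+(2)·1+(-2)·0+(2)·-3 = -4
⇒ M^-9 I^-4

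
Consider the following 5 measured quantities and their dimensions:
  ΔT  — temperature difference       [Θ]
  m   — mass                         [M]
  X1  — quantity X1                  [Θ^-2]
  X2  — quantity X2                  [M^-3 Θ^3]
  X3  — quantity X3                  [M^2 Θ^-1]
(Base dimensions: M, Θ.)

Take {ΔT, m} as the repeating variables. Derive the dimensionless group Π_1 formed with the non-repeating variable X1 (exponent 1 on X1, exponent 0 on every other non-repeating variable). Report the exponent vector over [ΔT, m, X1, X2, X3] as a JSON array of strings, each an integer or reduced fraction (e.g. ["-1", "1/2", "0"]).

Write exponents as rows M,Θ / cols ΔT,m,X1,X2,X3:
  M: [ 0  1  0 -3  2]
  Θ: [ 1  0 -2  3 -1]
Row reduction gives pivot columns ΔT,m; rank = 2
Pivot set = {ΔT,m}, free = {X1,X2,X3}
RREF:
  r0: [   1    0   -2    3   -1]
  r1: [   0    1    0   -3    2]
Fix exponent of X1 at 1, X2 at 0, X3 at 0; solve each RREF row for its pivot's exponent:
  r0: exp(ΔT) + (-2)·1 = 0 ⇒ exp(ΔT) = 2
  r1: exp(m) + (0)·1 = 0 ⇒ exp(m) = 0
Π_1 = ΔT^2 · X1

["2", "0", "1", "0", "0"]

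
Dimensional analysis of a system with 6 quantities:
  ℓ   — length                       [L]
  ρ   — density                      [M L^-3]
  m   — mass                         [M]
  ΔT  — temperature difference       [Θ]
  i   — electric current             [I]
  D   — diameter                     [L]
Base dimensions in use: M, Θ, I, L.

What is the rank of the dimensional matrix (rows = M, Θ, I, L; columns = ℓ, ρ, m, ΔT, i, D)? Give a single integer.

Dimensional matrix (M×Θ×I×L by ℓ×ρ×m×ΔT×i×D):
  M: [ 0  1  1  0  0  0]
  Θ: [ 0  0  0  1  0  0]
  I: [ 0  0  0  0  1  0]
  L: [ 1 -3  0  0  0  1]
Echelon form has 4 nonzero rows (pivots: ℓ,ρ,ΔT,i)

4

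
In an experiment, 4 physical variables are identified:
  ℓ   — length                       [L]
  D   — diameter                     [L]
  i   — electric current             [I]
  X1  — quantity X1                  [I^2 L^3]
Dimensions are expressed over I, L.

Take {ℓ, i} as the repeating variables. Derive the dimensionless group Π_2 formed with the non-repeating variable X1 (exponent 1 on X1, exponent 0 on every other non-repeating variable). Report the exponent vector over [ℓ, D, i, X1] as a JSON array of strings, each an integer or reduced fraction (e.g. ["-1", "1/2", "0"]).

Dimensional matrix (I×L by ℓ×D×i×X1):
  I: [ 0  0  1  2]
  L: [ 1  1  0  3]
Echelon form has 2 nonzero rows (pivots: ℓ,i)
Repeat: ℓ,i; free: D,X1
RREF:
  r0: [   1    1    0    3]
  r1: [   0    0    1    2]
Fix exponent of X1 at 1, D at 0; solve each RREF row for its pivot's exponent:
  r0: exp(ℓ) + (3)·1 = 0 ⇒ exp(ℓ) = -3
  r1: exp(i) + (2)·1 = 0 ⇒ exp(i) = -2
Π_2 = ℓ^-3 · i^-2 · X1

["-3", "0", "-2", "1"]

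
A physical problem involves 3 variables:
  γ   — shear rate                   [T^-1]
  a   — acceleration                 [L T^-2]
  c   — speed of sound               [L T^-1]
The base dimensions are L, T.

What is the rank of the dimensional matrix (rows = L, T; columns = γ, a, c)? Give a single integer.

Write exponents as rows L,T / cols γ,a,c:
  L: [ 0  1  1]
  T: [-1 -2 -1]
RREF → pivots at {γ,a} ⇒ r = 2

2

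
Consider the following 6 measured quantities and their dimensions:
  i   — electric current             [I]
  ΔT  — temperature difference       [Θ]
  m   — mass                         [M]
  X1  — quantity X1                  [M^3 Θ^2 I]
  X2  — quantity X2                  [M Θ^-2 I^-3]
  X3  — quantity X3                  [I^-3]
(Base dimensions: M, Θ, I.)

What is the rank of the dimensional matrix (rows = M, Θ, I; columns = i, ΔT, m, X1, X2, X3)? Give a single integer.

3

Dimensional matrix (M×Θ×I by i×ΔT×m×X1×X2×X3):
  M: [ 0  0  1  3  1  0]
  Θ: [ 0  1  0  2 -2  0]
  I: [ 1  0  0  1 -3 -3]
Row reduction gives pivot columns i,ΔT,m; rank = 3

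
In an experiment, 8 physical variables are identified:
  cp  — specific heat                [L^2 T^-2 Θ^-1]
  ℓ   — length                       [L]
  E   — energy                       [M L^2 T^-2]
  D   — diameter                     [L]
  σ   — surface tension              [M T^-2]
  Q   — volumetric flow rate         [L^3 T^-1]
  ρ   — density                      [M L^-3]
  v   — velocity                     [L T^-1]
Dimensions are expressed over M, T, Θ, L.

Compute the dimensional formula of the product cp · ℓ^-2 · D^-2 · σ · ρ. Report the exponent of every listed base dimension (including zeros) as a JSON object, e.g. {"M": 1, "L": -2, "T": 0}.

Exponent matrix [M,T,Θ,L] × [cp,ℓ,E,D,σ,Q,ρ,v]:
  M: [ 0  0  1  0  1  0  1  0]
  T: [-2  0 -2  0 -2 -1  0 -1]
  Θ: [-1  0  0  0  0  0  0  0]
  L: [ 2  1  2  1  0  3 -3  1]
  [M]: (1)·0+(-2)·0+(-2)·0+(1)·1+(1)·1 = 2
  [T]: (1)·-2+(-2)·0+(-2)·0+(1)·-2+(1)·0 = -4
  [Θ]: (1)·-1+(-2)·0+(-2)·0+(1)·0+(1)·0 = -1
  [L]: (1)·2+(-2)·1+(-2)·1+(1)·0+(1)·-3 = -5
⇒ M^2 T^-4 Θ^-1 L^-5

{"M": 2, "T": -4, "Θ": -1, "L": -5}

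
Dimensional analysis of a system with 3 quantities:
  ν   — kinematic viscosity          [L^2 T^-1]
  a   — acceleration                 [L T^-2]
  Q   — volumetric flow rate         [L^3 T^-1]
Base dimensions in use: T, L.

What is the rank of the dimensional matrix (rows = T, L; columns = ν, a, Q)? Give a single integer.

Dimensional matrix (T×L by ν×a×Q):
  T: [-1 -2 -1]
  L: [ 2  1  3]
Echelon form has 2 nonzero rows (pivots: ν,a)

2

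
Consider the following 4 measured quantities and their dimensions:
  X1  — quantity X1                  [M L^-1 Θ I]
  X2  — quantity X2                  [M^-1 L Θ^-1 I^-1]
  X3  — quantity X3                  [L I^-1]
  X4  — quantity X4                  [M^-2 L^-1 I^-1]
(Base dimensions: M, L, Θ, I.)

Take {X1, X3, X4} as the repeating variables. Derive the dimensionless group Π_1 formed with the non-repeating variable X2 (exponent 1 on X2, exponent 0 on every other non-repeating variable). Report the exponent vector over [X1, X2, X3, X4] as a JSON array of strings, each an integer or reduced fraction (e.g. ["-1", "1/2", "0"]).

["1", "1", "0", "0"]

Write exponents as rows M,L,Θ,I / cols X1,X2,X3,X4:
  M: [ 1 -1  0 -2]
  L: [-1  1  1 -1]
  Θ: [ 1 -1  0  0]
  I: [ 1 -1 -1 -1]
Echelon form has 3 nonzero rows (pivots: X1,X3,X4)
Pivot set = {X1,X3,X4}, free = {X2}
RREF:
  r0: [   1   -1    0    0]
  r1: [   0    0    1    0]
  r2: [   0    0    0    1]
  r3: [   0    0    0    0]
Fix exponent of X2 at 1; solve each RREF row for its pivot's exponent:
  r0: exp(X1) + (-1)·1 = 0 ⇒ exp(X1) = 1
  r1: exp(X3) + (0)·1 = 0 ⇒ exp(X3) = 0
  r2: exp(X4) + (0)·1 = 0 ⇒ exp(X4) = 0
Π_1 = X1 · X2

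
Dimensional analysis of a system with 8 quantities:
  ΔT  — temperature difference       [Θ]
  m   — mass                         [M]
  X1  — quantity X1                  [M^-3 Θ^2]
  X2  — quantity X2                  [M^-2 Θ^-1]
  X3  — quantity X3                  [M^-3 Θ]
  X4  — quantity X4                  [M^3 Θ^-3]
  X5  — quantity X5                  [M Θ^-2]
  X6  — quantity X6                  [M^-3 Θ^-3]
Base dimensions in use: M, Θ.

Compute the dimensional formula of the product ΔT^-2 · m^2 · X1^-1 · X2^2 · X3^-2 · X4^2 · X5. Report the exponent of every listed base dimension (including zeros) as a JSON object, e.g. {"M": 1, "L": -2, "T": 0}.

{"M": 14, "Θ": -16}

Write exponents as rows M,Θ / cols ΔT,m,X1,X2,X3,X4,X5,X6:
  M: [ 0  1 -3 -2 -3  3  1 -3]
  Θ: [ 1  0  2 -1  1 -3 -2 -3]
  [M]: (-2)·0+(2)·1+(-1)·-3+(2)·-2+(-2)·-3+(2)·3+(1)·1 = 14
  [Θ]: (-2)·1+(2)·0+(-1)·2+(2)·-1+(-2)·1+(2)·-3+(1)·-2 = -16
⇒ M^14 Θ^-16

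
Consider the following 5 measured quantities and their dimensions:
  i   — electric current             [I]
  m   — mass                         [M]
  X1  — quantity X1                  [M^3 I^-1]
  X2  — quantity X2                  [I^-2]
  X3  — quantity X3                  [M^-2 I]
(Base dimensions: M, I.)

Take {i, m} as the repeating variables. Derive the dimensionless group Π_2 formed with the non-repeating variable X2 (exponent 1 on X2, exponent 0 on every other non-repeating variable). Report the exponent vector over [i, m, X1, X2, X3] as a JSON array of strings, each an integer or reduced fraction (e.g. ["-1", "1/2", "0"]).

Exponent matrix [M,I] × [i,m,X1,X2,X3]:
  M: [ 0  1  3  0 -2]
  I: [ 1  0 -1 -2  1]
RREF → pivots at {i,m} ⇒ r = 2
Repeat: i,m; free: X1,X2,X3
RREF:
  r0: [   1    0   -1   -2    1]
  r1: [   0    1    3    0   -2]
Fix exponent of X2 at 1, X1 at 0, X3 at 0; solve each RREF row for its pivot's exponent:
  r0: exp(i) + (-2)·1 = 0 ⇒ exp(i) = 2
  r1: exp(m) + (0)·1 = 0 ⇒ exp(m) = 0
Π_2 = i^2 · X2

["2", "0", "0", "1", "0"]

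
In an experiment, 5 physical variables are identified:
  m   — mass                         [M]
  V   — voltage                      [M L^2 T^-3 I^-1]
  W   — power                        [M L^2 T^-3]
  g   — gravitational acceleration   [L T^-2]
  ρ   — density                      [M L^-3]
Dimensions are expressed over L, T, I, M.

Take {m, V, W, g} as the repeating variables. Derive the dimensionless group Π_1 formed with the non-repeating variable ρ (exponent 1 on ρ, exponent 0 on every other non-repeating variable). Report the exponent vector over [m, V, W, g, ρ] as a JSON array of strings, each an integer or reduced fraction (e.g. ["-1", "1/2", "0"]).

Dimensional matrix (L×T×I×M by m×V×W×g×ρ):
  L: [ 0  2  2  1 -3]
  T: [ 0 -3 -3 -2  0]
  I: [ 0 -1  0  0  0]
  M: [ 1  1  1  0  1]
Row reduction gives pivot columns m,V,W,g; rank = 4
Pivot set = {m,V,W,g}, free = {ρ}
RREF:
  r0: [   1    0    0    0    7]
  r1: [   0    1    0    0    0]
  r2: [   0    0    1    0   -6]
  r3: [   0    0    0    1    9]
Fix exponent of ρ at 1; solve each RREF row for its pivot's exponent:
  r0: exp(m) + (7)·1 = 0 ⇒ exp(m) = -7
  r1: exp(V) + (0)·1 = 0 ⇒ exp(V) = 0
  r2: exp(W) + (-6)·1 = 0 ⇒ exp(W) = 6
  r3: exp(g) + (9)·1 = 0 ⇒ exp(g) = -9
Π_1 = m^-7 · W^6 · g^-9 · ρ

["-7", "0", "6", "-9", "1"]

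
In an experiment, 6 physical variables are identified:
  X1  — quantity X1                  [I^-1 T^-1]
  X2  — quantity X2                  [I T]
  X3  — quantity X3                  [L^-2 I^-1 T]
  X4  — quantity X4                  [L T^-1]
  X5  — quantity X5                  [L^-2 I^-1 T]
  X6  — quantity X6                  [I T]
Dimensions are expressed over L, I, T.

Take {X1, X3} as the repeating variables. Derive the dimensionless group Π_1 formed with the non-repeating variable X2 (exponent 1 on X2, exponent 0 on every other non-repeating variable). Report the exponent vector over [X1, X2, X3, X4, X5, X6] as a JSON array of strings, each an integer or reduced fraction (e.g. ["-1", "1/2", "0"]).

Dimensional matrix (L×I×T by X1×X2×X3×X4×X5×X6):
  L: [ 0  0 -2  1 -2  0]
  I: [-1  1 -1  0 -1  1]
  T: [-1  1  1 -1  1  1]
Echelon form has 2 nonzero rows (pivots: X1,X3)
Pivot set = {X1,X3}, free = {X2,X4,X5,X6}
RREF:
  r0: [   1   -1    0  1/2    0   -1]
  r1: [   0    0    1 -1/2    1    0]
  r2: [   0    0    0    0    0    0]
Fix exponent of X2 at 1, X4 at 0, X5 at 0, X6 at 0; solve each RREF row for its pivot's exponent:
  r0: exp(X1) + (-1)·1 = 0 ⇒ exp(X1) = 1
  r1: exp(X3) + (0)·1 = 0 ⇒ exp(X3) = 0
Π_1 = X1 · X2

["1", "1", "0", "0", "0", "0"]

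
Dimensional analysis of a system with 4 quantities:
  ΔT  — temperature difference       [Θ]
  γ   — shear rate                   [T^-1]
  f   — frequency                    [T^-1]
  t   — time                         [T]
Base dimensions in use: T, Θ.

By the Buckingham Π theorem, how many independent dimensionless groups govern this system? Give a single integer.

Write exponents as rows T,Θ / cols ΔT,γ,f,t:
  T: [ 0 -1 -1  1]
  Θ: [ 1  0  0  0]
Row reduction gives pivot columns ΔT,γ; rank = 2
4 vars − rank 2 = 2 Π groups

2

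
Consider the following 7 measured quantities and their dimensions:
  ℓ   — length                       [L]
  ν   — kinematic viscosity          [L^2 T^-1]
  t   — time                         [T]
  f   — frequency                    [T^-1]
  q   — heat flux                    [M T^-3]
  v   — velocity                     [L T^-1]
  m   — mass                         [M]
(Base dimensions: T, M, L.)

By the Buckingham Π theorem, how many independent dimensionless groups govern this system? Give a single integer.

Write exponents as rows T,M,L / cols ℓ,ν,t,f,q,v,m:
  T: [ 0 -1  1 -1 -3 -1  0]
  M: [ 0  0  0  0  1  0  1]
  L: [ 1  2  0  0  0  1  0]
Row reduction gives pivot columns ℓ,ν,q; rank = 3
Π count = n − r = 7 − 3 = 4

4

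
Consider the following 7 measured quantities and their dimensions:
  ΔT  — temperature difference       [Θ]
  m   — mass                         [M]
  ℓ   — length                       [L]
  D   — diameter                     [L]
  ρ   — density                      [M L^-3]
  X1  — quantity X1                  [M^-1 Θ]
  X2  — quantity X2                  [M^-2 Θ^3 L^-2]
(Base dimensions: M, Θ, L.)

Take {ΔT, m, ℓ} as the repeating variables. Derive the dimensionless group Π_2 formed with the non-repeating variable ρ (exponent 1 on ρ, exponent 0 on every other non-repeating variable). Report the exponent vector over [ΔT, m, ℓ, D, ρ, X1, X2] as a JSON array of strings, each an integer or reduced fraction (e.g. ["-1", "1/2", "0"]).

["0", "-1", "3", "0", "1", "0", "0"]

Exponent matrix [M,Θ,L] × [ΔT,m,ℓ,D,ρ,X1,X2]:
  M: [ 0  1  0  0  1 -1 -2]
  Θ: [ 1  0  0  0  0  1  3]
  L: [ 0  0  1  1 -3  0 -2]
Echelon form has 3 nonzero rows (pivots: ΔT,m,ℓ)
Pivot set = {ΔT,m,ℓ}, free = {D,ρ,X1,X2}
RREF:
  r0: [   1    0    0    0    0    1    3]
  r1: [   0    1    0    0    1   -1   -2]
  r2: [   0    0    1    1   -3    0   -2]
Fix exponent of ρ at 1, D at 0, X1 at 0, X2 at 0; solve each RREF row for its pivot's exponent:
  r0: exp(ΔT) + (0)·1 = 0 ⇒ exp(ΔT) = 0
  r1: exp(m) + (1)·1 = 0 ⇒ exp(m) = -1
  r2: exp(ℓ) + (-3)·1 = 0 ⇒ exp(ℓ) = 3
Π_2 = m^-1 · ℓ^3 · ρ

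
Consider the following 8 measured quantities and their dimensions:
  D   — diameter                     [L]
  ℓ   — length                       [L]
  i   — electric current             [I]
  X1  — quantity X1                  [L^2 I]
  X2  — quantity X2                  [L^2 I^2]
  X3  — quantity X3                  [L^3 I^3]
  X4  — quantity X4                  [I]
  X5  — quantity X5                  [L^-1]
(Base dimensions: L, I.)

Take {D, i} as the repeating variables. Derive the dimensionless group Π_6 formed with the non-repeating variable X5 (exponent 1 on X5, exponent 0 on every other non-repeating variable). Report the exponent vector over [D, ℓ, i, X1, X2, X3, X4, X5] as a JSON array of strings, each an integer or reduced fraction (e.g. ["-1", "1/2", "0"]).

Exponent matrix [L,I] × [D,ℓ,i,X1,X2,X3,X4,X5]:
  L: [ 1  1  0  2  2  3  0 -1]
  I: [ 0  0  1  1  2  3  1  0]
Echelon form has 2 nonzero rows (pivots: D,i)
Repeat: D,i; free: ℓ,X1,X2,X3,X4,X5
RREF:
  r0: [   1    1    0    2    2    3    0   -1]
  r1: [   0    0    1    1    2    3    1    0]
Fix exponent of X5 at 1, ℓ at 0, X1 at 0, X2 at 0, X3 at 0, X4 at 0; solve each RREF row for its pivot's exponent:
  r0: exp(D) + (-1)·1 = 0 ⇒ exp(D) = 1
  r1: exp(i) + (0)·1 = 0 ⇒ exp(i) = 0
Π_6 = D · X5

["1", "0", "0", "0", "0", "0", "0", "1"]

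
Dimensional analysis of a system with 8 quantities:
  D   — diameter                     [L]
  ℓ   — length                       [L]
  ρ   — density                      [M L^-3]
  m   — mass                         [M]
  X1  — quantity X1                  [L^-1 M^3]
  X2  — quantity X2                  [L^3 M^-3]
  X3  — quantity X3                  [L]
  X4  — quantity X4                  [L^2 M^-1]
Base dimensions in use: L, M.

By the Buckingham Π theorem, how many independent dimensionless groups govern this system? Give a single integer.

Dimensional matrix (L×M by D×ℓ×ρ×m×X1×X2×X3×X4):
  L: [ 1  1 -3  0 -1  3  1  2]
  M: [ 0  0  1  1  3 -3  0 -1]
Echelon form has 2 nonzero rows (pivots: D,ρ)
8 vars − rank 2 = 6 Π groups

6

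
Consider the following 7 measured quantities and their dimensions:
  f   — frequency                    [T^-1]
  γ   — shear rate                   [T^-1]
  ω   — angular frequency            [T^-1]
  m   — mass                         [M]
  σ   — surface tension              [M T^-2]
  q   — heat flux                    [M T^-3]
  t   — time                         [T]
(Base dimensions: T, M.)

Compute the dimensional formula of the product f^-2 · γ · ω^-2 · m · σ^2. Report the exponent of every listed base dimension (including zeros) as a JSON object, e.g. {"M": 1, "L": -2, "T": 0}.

Write exponents as rows T,M / cols f,γ,ω,m,σ,q,t:
  T: [-1 -1 -1  0 -2 -3  1]
  M: [ 0  0  0  1  1  1  0]
  [T]: (-2)·-1+(1)·-1+(-2)·-1+(1)·0+(2)·-2 = -1
  [M]: (-2)·0+(1)·0+(-2)·0+(1)·1+(2)·1 = 3
⇒ T^-1 M^3

{"T": -1, "M": 3}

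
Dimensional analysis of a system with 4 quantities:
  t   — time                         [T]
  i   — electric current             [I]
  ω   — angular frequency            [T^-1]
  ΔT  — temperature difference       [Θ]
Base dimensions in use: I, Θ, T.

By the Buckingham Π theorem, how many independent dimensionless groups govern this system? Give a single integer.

1

Exponent matrix [I,Θ,T] × [t,i,ω,ΔT]:
  I: [ 0  1  0  0]
  Θ: [ 0  0  0  1]
  T: [ 1  0 -1  0]
Echelon form has 3 nonzero rows (pivots: t,i,ΔT)
4 vars − rank 3 = 1 Π group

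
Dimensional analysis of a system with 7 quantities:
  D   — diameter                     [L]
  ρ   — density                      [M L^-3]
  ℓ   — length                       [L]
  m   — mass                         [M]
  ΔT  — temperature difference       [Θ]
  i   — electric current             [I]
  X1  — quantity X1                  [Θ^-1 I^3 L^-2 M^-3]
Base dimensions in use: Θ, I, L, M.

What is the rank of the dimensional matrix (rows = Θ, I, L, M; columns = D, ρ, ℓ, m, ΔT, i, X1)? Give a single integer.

Exponent matrix [Θ,I,L,M] × [D,ρ,ℓ,m,ΔT,i,X1]:
  Θ: [ 0  0  0  0  1  0 -1]
  I: [ 0  0  0  0  0  1  3]
  L: [ 1 -3  1  0  0  0 -2]
  M: [ 0  1  0  1  0  0 -3]
Row reduction gives pivot columns D,ρ,ΔT,i; rank = 4

4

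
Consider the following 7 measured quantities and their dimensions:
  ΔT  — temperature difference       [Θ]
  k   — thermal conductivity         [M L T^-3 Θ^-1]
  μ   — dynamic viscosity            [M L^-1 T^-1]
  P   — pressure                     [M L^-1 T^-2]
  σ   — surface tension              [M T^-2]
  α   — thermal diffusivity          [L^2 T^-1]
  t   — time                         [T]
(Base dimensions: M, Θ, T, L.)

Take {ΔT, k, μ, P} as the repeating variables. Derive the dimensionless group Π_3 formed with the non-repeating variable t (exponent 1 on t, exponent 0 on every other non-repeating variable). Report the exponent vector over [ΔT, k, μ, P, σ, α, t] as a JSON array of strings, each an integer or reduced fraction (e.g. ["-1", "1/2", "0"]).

["0", "0", "-1", "1", "0", "0", "1"]

Dimensional matrix (M×Θ×T×L by ΔT×k×μ×P×σ×α×t):
  M: [ 0  1  1  1  1  0  0]
  Θ: [ 1 -1  0  0  0  0  0]
  T: [ 0 -3 -1 -2 -2 -1  1]
  L: [ 0  1 -1 -1  0  2  0]
RREF → pivots at {ΔT,k,μ,P} ⇒ r = 4
Repeat: ΔT,k,μ,P; free: σ,α,t
RREF:
  r0: [   1    0    0    0  1/2    1    0]
  r1: [   0    1    0    0  1/2    1    0]
  r2: [   0    0    1    0  1/2    0    1]
  r3: [   0    0    0    1    0   -1   -1]
Fix exponent of t at 1, σ at 0, α at 0; solve each RREF row for its pivot's exponent:
  r0: exp(ΔT) + (0)·1 = 0 ⇒ exp(ΔT) = 0
  r1: exp(k) + (0)·1 = 0 ⇒ exp(k) = 0
  r2: exp(μ) + (1)·1 = 0 ⇒ exp(μ) = -1
  r3: exp(P) + (-1)·1 = 0 ⇒ exp(P) = 1
Π_3 = μ^-1 · P · t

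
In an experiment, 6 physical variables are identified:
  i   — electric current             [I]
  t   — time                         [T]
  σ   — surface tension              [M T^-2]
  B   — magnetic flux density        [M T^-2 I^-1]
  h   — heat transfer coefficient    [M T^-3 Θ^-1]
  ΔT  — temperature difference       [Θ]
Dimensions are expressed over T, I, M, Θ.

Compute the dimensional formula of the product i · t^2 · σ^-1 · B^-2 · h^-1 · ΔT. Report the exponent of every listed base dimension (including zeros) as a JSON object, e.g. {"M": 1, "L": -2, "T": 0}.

{"T": 11, "I": 3, "M": -4, "Θ": 2}

Dimensional matrix (T×I×M×Θ by i×t×σ×B×h×ΔT):
  T: [ 0  1 -2 -2 -3  0]
  I: [ 1  0  0 -1  0  0]
  M: [ 0  0  1  1  1  0]
  Θ: [ 0  0  0  0 -1  1]
  [T]: (1)·0+(2)·1+(-1)·-2+(-2)·-2+(-1)·-3+(1)·0 = 11
  [I]: (1)·1+(2)·0+(-1)·0+(-2)·-1+(-1)·0+(1)·0 = 3
  [M]: (1)·0+(2)·0+(-1)·1+(-2)·1+(-1)·1+(1)·0 = -4
  [Θ]: (1)·0+(2)·0+(-1)·0+(-2)·0+(-1)·-1+(1)·1 = 2
⇒ T^11 I^3 M^-4 Θ^2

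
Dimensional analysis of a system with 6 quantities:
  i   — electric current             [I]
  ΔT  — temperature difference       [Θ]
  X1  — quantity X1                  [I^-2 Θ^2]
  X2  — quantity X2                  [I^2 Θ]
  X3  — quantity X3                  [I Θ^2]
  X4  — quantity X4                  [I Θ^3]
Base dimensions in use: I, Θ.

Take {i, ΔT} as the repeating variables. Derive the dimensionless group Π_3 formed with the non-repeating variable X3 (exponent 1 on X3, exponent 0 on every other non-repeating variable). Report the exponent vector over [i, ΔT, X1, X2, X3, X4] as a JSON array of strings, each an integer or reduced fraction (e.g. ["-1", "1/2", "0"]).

["-1", "-2", "0", "0", "1", "0"]

Dimensional matrix (I×Θ by i×ΔT×X1×X2×X3×X4):
  I: [ 1  0 -2  2  1  1]
  Θ: [ 0  1  2  1  2  3]
RREF → pivots at {i,ΔT} ⇒ r = 2
Pivot set = {i,ΔT}, free = {X1,X2,X3,X4}
RREF:
  r0: [   1    0   -2    2    1    1]
  r1: [   0    1    2    1    2    3]
Fix exponent of X3 at 1, X1 at 0, X2 at 0, X4 at 0; solve each RREF row for its pivot's exponent:
  r0: exp(i) + (1)·1 = 0 ⇒ exp(i) = -1
  r1: exp(ΔT) + (2)·1 = 0 ⇒ exp(ΔT) = -2
Π_3 = i^-1 · ΔT^-2 · X3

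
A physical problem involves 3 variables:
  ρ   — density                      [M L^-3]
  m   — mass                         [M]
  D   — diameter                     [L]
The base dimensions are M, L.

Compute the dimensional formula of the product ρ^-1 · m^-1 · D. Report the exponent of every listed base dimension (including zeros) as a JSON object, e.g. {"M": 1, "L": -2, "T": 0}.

{"M": -2, "L": 4}

Exponent matrix [M,L] × [ρ,m,D]:
  M: [ 1  1  0]
  L: [-3  0  1]
  [M]: (-1)·1+(-1)·1+(1)·0 = -2
  [L]: (-1)·-3+(-1)·0+(1)·1 = 4
⇒ M^-2 L^4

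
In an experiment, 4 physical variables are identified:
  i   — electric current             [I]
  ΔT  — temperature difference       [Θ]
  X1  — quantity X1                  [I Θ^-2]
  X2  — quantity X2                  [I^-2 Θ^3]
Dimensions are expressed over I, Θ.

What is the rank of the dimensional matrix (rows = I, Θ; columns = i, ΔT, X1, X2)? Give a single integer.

2

Write exponents as rows I,Θ / cols i,ΔT,X1,X2:
  I: [ 1  0  1 -2]
  Θ: [ 0  1 -2  3]
RREF → pivots at {i,ΔT} ⇒ r = 2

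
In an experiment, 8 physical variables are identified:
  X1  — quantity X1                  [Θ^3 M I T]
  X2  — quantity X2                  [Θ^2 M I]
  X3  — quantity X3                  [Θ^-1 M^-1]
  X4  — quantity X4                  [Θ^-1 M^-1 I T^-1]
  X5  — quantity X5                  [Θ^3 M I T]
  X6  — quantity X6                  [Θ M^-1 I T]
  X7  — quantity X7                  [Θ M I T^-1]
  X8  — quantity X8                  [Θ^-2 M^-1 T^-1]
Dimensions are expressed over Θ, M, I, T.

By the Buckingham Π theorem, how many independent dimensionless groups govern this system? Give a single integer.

Write exponents as rows Θ,M,I,T / cols X1,X2,X3,X4,X5,X6,X7,X8:
  Θ: [ 3  2 -1 -1  3  1  1 -2]
  M: [ 1  1 -1 -1  1 -1  1 -1]
  I: [ 1  1  0  1  1  1  1  0]
  T: [ 1  0  0 -1  1  1 -1 -1]
Row reduction gives pivot columns X1,X2,X3; rank = 3
Π count = n − r = 8 − 3 = 5

5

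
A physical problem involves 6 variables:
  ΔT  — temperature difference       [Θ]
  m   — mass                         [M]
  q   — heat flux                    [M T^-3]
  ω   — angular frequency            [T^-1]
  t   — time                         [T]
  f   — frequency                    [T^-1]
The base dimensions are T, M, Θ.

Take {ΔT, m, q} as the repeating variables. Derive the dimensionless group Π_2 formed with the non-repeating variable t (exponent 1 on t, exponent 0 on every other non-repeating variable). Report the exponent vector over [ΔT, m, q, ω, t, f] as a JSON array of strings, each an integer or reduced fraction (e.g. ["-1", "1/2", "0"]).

["0", "-1/3", "1/3", "0", "1", "0"]

Exponent matrix [T,M,Θ] × [ΔT,m,q,ω,t,f]:
  T: [ 0  0 -3 -1  1 -1]
  M: [ 0  1  1  0  0  0]
  Θ: [ 1  0  0  0  0  0]
Echelon form has 3 nonzero rows (pivots: ΔT,m,q)
Pivot set = {ΔT,m,q}, free = {ω,t,f}
RREF:
  r0: [   1    0    0    0    0    0]
  r1: [   0    1    0 -1/3  1/3 -1/3]
  r2: [   0    0    1  1/3 -1/3  1/3]
Fix exponent of t at 1, ω at 0, f at 0; solve each RREF row for its pivot's exponent:
  r0: exp(ΔT) + (0)·1 = 0 ⇒ exp(ΔT) = 0
  r1: exp(m) + (1/3)·1 = 0 ⇒ exp(m) = -1/3
  r2: exp(q) + (-1/3)·1 = 0 ⇒ exp(q) = 1/3
Π_2 = m^(-1/3) · q^(1/3) · t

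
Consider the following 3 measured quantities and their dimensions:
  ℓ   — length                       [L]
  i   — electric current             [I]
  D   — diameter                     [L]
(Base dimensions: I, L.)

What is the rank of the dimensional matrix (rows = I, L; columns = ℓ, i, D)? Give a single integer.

2

Exponent matrix [I,L] × [ℓ,i,D]:
  I: [ 0  1  0]
  L: [ 1  0  1]
Row reduction gives pivot columns ℓ,i; rank = 2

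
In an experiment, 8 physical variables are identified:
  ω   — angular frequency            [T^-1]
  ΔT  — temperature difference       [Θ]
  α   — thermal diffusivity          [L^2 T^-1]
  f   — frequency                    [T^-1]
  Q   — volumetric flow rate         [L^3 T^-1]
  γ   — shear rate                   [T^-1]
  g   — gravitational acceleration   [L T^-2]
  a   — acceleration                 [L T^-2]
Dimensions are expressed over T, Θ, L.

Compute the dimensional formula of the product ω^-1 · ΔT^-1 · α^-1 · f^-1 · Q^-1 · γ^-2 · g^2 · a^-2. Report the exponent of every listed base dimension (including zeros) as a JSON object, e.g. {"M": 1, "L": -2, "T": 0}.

{"T": 6, "Θ": -1, "L": -5}

Exponent matrix [T,Θ,L] × [ω,ΔT,α,f,Q,γ,g,a]:
  T: [-1  0 -1 -1 -1 -1 -2 -2]
  Θ: [ 0  1  0  0  0  0  0  0]
  L: [ 0  0  2  0  3  0  1  1]
  [T]: (-1)·-1+(-1)·0+(-1)·-1+(-1)·-1+(-1)·-1+(-2)·-1+(2)·-2+(-2)·-2 = 6
  [Θ]: (-1)·0+(-1)·1+(-1)·0+(-1)·0+(-1)·0+(-2)·0+(2)·0+(-2)·0 = -1
  [L]: (-1)·0+(-1)·0+(-1)·2+(-1)·0+(-1)·3+(-2)·0+(2)·1+(-2)·1 = -5
⇒ T^6 Θ^-1 L^-5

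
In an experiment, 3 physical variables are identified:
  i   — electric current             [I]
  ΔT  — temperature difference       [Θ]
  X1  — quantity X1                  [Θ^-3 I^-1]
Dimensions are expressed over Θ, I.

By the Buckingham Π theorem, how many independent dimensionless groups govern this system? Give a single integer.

Write exponents as rows Θ,I / cols i,ΔT,X1:
  Θ: [ 0  1 -3]
  I: [ 1  0 -1]
RREF → pivots at {i,ΔT} ⇒ r = 2
3 vars − rank 2 = 1 Π group

1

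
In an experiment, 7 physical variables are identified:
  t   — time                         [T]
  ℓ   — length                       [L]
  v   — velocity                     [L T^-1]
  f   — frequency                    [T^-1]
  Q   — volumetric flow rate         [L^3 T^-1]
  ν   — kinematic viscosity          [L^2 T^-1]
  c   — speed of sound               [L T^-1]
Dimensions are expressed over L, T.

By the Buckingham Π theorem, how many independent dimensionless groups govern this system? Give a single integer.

Exponent matrix [L,T] × [t,ℓ,v,f,Q,ν,c]:
  L: [ 0  1  1  0  3  2  1]
  T: [ 1  0 -1 -1 -1 -1 -1]
Row reduction gives pivot columns t,ℓ; rank = 2
Π count = n − r = 7 − 2 = 5

5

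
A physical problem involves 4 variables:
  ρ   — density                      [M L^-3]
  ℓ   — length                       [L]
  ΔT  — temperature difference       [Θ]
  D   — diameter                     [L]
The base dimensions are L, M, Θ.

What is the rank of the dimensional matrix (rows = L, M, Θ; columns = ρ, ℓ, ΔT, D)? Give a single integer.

3

Dimensional matrix (L×M×Θ by ρ×ℓ×ΔT×D):
  L: [-3  1  0  1]
  M: [ 1  0  0  0]
  Θ: [ 0  0  1  0]
RREF → pivots at {ρ,ℓ,ΔT} ⇒ r = 3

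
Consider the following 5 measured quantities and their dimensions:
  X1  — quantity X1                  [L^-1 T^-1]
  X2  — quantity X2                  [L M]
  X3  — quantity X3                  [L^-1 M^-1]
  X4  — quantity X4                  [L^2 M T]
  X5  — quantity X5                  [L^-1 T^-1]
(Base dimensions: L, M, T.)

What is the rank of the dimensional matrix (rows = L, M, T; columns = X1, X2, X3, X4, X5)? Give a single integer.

Write exponents as rows L,M,T / cols X1,X2,X3,X4,X5:
  L: [-1  1 -1  2 -1]
  M: [ 0  1 -1  1  0]
  T: [-1  0  0  1 -1]
Echelon form has 2 nonzero rows (pivots: X1,X2)

2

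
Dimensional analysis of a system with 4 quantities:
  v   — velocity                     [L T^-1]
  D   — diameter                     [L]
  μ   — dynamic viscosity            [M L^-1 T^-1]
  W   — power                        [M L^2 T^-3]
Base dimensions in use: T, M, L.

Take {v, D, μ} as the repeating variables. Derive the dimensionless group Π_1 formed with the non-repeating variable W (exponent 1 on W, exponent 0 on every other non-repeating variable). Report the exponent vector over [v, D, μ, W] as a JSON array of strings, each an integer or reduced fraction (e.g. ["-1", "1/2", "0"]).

Exponent matrix [T,M,L] × [v,D,μ,W]:
  T: [-1  0 -1 -3]
  M: [ 0  0  1  1]
  L: [ 1  1 -1  2]
Row reduction gives pivot columns v,D,μ; rank = 3
Repeat: v,D,μ; free: W
RREF:
  r0: [   1    0    0    2]
  r1: [   0    1    0    1]
  r2: [   0    0    1    1]
Fix exponent of W at 1; solve each RREF row for its pivot's exponent:
  r0: exp(v) + (2)·1 = 0 ⇒ exp(v) = -2
  r1: exp(D) + (1)·1 = 0 ⇒ exp(D) = -1
  r2: exp(μ) + (1)·1 = 0 ⇒ exp(μ) = -1
Π_1 = v^-2 · D^-1 · μ^-1 · W

["-2", "-1", "-1", "1"]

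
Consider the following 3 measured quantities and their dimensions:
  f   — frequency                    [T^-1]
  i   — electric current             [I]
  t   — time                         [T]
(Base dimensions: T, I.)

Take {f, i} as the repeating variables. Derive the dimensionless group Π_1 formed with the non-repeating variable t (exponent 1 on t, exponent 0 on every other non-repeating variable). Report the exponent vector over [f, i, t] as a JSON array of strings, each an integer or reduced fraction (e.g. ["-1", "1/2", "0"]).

["1", "0", "1"]

Write exponents as rows T,I / cols f,i,t:
  T: [-1  0  1]
  I: [ 0  1  0]
Row reduction gives pivot columns f,i; rank = 2
Repeat: f,i; free: t
RREF:
  r0: [   1    0   -1]
  r1: [   0    1    0]
Fix exponent of t at 1; solve each RREF row for its pivot's exponent:
  r0: exp(f) + (-1)·1 = 0 ⇒ exp(f) = 1
  r1: exp(i) + (0)·1 = 0 ⇒ exp(i) = 0
Π_1 = f · t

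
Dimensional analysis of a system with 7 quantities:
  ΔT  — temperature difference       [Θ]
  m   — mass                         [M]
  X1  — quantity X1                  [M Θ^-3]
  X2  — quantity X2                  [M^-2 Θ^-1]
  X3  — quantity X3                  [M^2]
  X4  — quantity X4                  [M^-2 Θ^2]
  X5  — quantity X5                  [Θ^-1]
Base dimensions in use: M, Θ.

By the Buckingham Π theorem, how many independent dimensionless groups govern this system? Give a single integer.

5

Dimensional matrix (M×Θ by ΔT×m×X1×X2×X3×X4×X5):
  M: [ 0  1  1 -2  2 -2  0]
  Θ: [ 1  0 -3 -1  0  2 -1]
Row reduction gives pivot columns ΔT,m; rank = 2
7 vars − rank 2 = 5 Π groups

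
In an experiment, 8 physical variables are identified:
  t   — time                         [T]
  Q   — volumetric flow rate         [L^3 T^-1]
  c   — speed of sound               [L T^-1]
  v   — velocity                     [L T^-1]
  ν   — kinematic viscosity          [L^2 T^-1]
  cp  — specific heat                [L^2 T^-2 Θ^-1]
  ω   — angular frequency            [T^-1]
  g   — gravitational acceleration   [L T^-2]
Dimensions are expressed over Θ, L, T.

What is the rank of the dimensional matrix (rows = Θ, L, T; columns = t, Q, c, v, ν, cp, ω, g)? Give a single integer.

3

Write exponents as rows Θ,L,T / cols t,Q,c,v,ν,cp,ω,g:
  Θ: [ 0  0  0  0  0 -1  0  0]
  L: [ 0  3  1  1  2  2  0  1]
  T: [ 1 -1 -1 -1 -1 -2 -1 -2]
Row reduction gives pivot columns t,Q,cp; rank = 3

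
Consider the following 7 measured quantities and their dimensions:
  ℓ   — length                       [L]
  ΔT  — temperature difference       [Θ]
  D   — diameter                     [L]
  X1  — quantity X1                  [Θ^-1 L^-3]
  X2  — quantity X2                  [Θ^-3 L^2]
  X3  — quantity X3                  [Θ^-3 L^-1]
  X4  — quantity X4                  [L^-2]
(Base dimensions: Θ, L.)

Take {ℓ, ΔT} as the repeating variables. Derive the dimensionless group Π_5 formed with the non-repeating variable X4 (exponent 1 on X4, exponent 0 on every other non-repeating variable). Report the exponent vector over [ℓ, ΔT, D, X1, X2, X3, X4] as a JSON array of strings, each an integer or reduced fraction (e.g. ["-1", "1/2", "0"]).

Exponent matrix [Θ,L] × [ℓ,ΔT,D,X1,X2,X3,X4]:
  Θ: [ 0  1  0 -1 -3 -3  0]
  L: [ 1  0  1 -3  2 -1 -2]
RREF → pivots at {ℓ,ΔT} ⇒ r = 2
Repeat: ℓ,ΔT; free: D,X1,X2,X3,X4
RREF:
  r0: [   1    0    1   -3    2   -1   -2]
  r1: [   0    1    0   -1   -3   -3    0]
Fix exponent of X4 at 1, D at 0, X1 at 0, X2 at 0, X3 at 0; solve each RREF row for its pivot's exponent:
  r0: exp(ℓ) + (-2)·1 = 0 ⇒ exp(ℓ) = 2
  r1: exp(ΔT) + (0)·1 = 0 ⇒ exp(ΔT) = 0
Π_5 = ℓ^2 · X4

["2", "0", "0", "0", "0", "0", "1"]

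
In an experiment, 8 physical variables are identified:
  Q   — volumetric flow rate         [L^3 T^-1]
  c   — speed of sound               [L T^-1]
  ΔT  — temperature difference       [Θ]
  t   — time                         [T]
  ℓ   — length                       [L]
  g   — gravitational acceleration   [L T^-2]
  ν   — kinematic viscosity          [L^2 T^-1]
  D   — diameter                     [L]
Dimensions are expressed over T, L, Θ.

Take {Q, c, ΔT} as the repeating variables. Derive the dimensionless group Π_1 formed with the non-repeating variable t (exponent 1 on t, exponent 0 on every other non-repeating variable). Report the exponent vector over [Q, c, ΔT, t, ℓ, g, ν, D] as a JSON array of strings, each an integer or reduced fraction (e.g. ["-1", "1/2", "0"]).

Exponent matrix [T,L,Θ] × [Q,c,ΔT,t,ℓ,g,ν,D]:
  T: [-1 -1  0  1  0 -2 -1  0]
  L: [ 3  1  0  0  1  1  2  1]
  Θ: [ 0  0  1  0  0  0  0  0]
RREF → pivots at {Q,c,ΔT} ⇒ r = 3
Repeat: Q,c,ΔT; free: t,ℓ,g,ν,D
RREF:
  r0: [   1    0    0  1/2  1/2 -1/2  1/2  1/2]
  r1: [   0    1    0 -3/2 -1/2  5/2  1/2 -1/2]
  r2: [   0    0    1    0    0    0    0    0]
Fix exponent of t at 1, ℓ at 0, g at 0, ν at 0, D at 0; solve each RREF row for its pivot's exponent:
  r0: exp(Q) + (1/2)·1 = 0 ⇒ exp(Q) = -1/2
  r1: exp(c) + (-3/2)·1 = 0 ⇒ exp(c) = 3/2
  r2: exp(ΔT) + (0)·1 = 0 ⇒ exp(ΔT) = 0
Π_1 = Q^(-1/2) · c^(3/2) · t

["-1/2", "3/2", "0", "1", "0", "0", "0", "0"]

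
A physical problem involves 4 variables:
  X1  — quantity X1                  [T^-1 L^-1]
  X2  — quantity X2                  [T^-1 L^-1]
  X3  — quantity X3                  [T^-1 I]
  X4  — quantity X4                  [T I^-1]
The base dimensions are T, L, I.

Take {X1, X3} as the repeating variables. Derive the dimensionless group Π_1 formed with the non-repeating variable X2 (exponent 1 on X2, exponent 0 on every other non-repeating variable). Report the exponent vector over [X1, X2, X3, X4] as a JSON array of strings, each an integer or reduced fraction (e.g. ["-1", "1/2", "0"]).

["-1", "1", "0", "0"]

Exponent matrix [T,L,I] × [X1,X2,X3,X4]:
  T: [-1 -1 -1  1]
  L: [-1 -1  0  0]
  I: [ 0  0  1 -1]
Echelon form has 2 nonzero rows (pivots: X1,X3)
Pivot set = {X1,X3}, free = {X2,X4}
RREF:
  r0: [   1    1    0    0]
  r1: [   0    0    1   -1]
  r2: [   0    0    0    0]
Fix exponent of X2 at 1, X4 at 0; solve each RREF row for its pivot's exponent:
  r0: exp(X1) + (1)·1 = 0 ⇒ exp(X1) = -1
  r1: exp(X3) + (0)·1 = 0 ⇒ exp(X3) = 0
Π_1 = X1^-1 · X2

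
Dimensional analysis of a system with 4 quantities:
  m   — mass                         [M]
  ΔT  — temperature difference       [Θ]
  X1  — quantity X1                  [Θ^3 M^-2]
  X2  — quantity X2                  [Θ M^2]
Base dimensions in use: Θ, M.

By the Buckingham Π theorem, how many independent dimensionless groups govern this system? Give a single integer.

2

Exponent matrix [Θ,M] × [m,ΔT,X1,X2]:
  Θ: [ 0  1  3  1]
  M: [ 1  0 -2  2]
Row reduction gives pivot columns m,ΔT; rank = 2
Π count = n − r = 4 − 2 = 2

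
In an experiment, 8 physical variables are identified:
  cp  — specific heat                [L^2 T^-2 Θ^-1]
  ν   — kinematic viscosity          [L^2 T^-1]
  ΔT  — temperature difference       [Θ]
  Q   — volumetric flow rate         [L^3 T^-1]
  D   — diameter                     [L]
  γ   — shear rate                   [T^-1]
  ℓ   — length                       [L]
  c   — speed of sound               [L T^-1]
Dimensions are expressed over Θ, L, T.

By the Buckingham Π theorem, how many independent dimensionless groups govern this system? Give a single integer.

Write exponents as rows Θ,L,T / cols cp,ν,ΔT,Q,D,γ,ℓ,c:
  Θ: [-1  0  1  0  0  0  0  0]
  L: [ 2  2  0  3  1  0  1  1]
  T: [-2 -1  0 -1  0 -1  0 -1]
RREF → pivots at {cp,ν,ΔT} ⇒ r = 3
n=8, r=3 ⇒ 5 dimensionless groups

5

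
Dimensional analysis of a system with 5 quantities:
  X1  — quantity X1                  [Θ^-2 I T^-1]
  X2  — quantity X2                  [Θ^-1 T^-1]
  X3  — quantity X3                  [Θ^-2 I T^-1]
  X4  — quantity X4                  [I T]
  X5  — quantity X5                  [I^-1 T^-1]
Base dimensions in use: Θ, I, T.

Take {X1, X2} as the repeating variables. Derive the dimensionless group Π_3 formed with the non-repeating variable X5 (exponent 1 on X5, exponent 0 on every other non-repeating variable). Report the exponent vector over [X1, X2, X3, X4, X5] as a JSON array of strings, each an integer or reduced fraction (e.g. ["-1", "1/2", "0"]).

["1", "-2", "0", "0", "1"]

Dimensional matrix (Θ×I×T by X1×X2×X3×X4×X5):
  Θ: [-2 -1 -2  0  0]
  I: [ 1  0  1  1 -1]
  T: [-1 -1 -1  1 -1]
RREF → pivots at {X1,X2} ⇒ r = 2
Repeat: X1,X2; free: X3,X4,X5
RREF:
  r0: [   1    0    1    1   -1]
  r1: [   0    1    0   -2    2]
  r2: [   0    0    0    0    0]
Fix exponent of X5 at 1, X3 at 0, X4 at 0; solve each RREF row for its pivot's exponent:
  r0: exp(X1) + (-1)·1 = 0 ⇒ exp(X1) = 1
  r1: exp(X2) + (2)·1 = 0 ⇒ exp(X2) = -2
Π_3 = X1 · X2^-2 · X5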